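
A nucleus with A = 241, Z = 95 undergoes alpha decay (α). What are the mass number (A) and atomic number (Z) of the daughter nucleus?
Daughter: A = 237, Z = 93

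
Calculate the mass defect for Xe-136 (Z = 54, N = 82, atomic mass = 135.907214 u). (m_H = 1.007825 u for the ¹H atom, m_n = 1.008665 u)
Δm = Z·m_H + N·m_n − M = 1.226 u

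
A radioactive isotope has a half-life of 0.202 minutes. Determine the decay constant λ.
λ = ln(2)/t½ = 3.431 minute⁻¹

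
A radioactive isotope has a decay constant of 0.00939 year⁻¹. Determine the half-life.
t½ = ln(2)/λ = 73.82 years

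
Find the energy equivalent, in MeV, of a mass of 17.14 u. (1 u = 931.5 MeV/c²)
E = mc² = 15970 MeV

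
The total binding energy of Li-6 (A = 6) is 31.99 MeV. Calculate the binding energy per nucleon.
B.E./A = 31.99/6 = 5.332 MeV/nucleon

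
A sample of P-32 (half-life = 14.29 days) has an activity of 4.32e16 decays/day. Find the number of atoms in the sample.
N = A/λ = 8.906e17 atoms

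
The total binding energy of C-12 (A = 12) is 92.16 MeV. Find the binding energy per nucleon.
B.E./A = 92.16/12 = 7.68 MeV/nucleon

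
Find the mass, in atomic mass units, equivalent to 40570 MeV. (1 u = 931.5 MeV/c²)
m = E/c² = 43.55 u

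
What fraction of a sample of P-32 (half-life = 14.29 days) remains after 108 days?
N/N₀ = (1/2)^(t/t½) = 0.005308 = 0.531%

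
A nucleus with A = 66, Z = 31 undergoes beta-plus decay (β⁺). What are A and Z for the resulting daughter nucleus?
Daughter: A = 66, Z = 30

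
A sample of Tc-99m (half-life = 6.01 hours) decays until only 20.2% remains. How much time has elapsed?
t = t½ × log₂(N₀/N) = 13.87 hours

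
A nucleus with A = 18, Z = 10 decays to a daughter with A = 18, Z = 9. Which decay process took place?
ΔA = 0, ΔZ = -1 ⇒ beta-plus decay (β⁺) or electron capture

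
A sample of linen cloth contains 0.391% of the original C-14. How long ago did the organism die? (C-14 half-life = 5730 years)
Age = t½ × log₂(1/ratio) = 45830 years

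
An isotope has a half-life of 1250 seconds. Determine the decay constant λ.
λ = ln(2)/t½ = 5.545e-4 second⁻¹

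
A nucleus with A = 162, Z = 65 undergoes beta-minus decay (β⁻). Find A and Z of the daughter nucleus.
Daughter: A = 162, Z = 66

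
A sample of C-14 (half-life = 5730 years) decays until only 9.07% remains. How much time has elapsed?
t = t½ × log₂(N₀/N) = 19840 years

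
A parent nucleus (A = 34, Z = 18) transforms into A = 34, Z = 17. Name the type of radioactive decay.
ΔA = 0, ΔZ = -1 ⇒ beta-plus decay (β⁺) or electron capture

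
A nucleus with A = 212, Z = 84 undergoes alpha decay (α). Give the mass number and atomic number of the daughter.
Daughter: A = 208, Z = 82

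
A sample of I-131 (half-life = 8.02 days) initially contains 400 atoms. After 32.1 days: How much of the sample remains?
N = N₀(1/2)^(t/t½) = 24.96 atoms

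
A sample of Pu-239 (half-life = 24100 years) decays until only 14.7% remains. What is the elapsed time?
t = t½ × log₂(N₀/N) = 66660 years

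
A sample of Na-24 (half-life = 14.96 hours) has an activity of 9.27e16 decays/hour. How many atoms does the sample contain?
N = A/λ = 2.001e18 atoms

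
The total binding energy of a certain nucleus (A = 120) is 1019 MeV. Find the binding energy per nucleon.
B.E./A = 1019/120 = 8.492 MeV/nucleon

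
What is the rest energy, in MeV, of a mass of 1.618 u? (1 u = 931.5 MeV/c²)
E = mc² = 1507 MeV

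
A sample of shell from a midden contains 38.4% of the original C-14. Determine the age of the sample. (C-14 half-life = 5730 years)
Age = t½ × log₂(1/ratio) = 7912 years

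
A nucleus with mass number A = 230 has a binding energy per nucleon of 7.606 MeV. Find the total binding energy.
B.E. = 7.606 × 230 = 1749 MeV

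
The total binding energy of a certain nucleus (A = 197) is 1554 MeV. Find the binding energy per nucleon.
B.E./A = 1554/197 = 7.888 MeV/nucleon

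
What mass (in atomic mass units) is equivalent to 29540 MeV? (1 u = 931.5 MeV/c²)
m = E/c² = 31.71 u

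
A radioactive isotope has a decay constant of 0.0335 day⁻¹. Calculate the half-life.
t½ = ln(2)/λ = 20.69 days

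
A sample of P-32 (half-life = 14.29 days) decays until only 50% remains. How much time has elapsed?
t = t½ × log₂(N₀/N) = 14.29 days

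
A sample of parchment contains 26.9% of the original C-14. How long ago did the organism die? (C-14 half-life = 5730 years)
Age = t½ × log₂(1/ratio) = 10850 years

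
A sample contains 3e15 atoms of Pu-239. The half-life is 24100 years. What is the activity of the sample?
A = λN = 8.628e10 decays/year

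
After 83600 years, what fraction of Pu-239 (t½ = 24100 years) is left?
N/N₀ = (1/2)^(t/t½) = 0.09032 = 9.03%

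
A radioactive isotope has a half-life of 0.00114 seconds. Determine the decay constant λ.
λ = ln(2)/t½ = 608 second⁻¹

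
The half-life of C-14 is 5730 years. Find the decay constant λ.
λ = ln(2)/t½ = 1.21e-4 year⁻¹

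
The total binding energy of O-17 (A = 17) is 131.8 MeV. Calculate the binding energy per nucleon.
B.E./A = 131.8/17 = 7.753 MeV/nucleon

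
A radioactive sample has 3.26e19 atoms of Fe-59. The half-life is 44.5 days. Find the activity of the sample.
A = λN = 5.078e17 decays/day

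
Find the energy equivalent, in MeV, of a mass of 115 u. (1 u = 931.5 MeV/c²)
E = mc² = 1.071e5 MeV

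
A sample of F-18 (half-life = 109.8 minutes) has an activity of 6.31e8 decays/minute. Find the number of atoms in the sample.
N = A/λ = 9.996e10 atoms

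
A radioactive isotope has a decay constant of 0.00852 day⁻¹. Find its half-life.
t½ = ln(2)/λ = 81.36 days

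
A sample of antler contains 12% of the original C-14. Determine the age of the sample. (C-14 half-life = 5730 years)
Age = t½ × log₂(1/ratio) = 17530 years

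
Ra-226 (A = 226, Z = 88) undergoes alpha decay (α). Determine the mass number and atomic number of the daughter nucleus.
Daughter: A = 222, Z = 86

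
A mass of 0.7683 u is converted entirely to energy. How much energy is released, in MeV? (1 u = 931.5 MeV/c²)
E = mc² = 715.7 MeV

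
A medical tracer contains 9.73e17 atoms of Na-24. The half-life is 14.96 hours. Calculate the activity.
A = λN = 4.508e16 decays/hour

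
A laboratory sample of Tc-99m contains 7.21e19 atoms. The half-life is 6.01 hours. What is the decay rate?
A = λN = 8.315e18 decays/hour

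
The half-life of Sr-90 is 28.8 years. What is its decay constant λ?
λ = ln(2)/t½ = 0.02407 year⁻¹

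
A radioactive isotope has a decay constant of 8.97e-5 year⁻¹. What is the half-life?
t½ = ln(2)/λ = 7727 years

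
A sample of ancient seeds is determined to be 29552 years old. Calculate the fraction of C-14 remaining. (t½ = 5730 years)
N/N₀ = (1/2)^(t/t½) = 0.02802 = 2.8%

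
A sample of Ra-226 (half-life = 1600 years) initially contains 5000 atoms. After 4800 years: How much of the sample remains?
N = N₀(1/2)^(t/t½) = 625 atoms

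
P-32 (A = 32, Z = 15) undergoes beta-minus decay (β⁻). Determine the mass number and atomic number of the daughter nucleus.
Daughter: A = 32, Z = 16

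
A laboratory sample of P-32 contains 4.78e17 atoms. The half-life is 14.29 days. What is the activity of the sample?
A = λN = 2.319e16 decays/day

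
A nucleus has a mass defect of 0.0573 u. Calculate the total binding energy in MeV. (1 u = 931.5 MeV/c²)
B.E. = Δm × 931.5 = 53.37 MeV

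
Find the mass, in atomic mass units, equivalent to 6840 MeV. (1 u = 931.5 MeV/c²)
m = E/c² = 7.343 u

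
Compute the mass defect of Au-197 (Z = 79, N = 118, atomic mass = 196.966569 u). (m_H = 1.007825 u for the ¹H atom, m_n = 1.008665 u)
Δm = Z·m_H + N·m_n − M = 1.674 u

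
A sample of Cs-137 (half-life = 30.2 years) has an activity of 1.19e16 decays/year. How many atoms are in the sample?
N = A/λ = 5.185e17 atoms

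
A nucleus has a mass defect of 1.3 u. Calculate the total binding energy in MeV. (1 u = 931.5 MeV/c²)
B.E. = Δm × 931.5 = 1211 MeV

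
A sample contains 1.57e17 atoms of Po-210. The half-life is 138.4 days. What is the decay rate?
A = λN = 7.863e14 decays/day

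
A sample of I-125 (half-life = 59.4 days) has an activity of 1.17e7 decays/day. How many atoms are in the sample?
N = A/λ = 1.003e9 atoms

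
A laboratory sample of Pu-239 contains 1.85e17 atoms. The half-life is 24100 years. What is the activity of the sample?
A = λN = 5.321e12 decays/year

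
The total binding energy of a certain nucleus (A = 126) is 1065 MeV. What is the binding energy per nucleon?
B.E./A = 1065/126 = 8.452 MeV/nucleon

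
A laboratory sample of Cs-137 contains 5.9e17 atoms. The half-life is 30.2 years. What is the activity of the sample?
A = λN = 1.354e16 decays/year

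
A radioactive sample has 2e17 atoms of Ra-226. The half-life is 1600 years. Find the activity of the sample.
A = λN = 8.664e13 decays/year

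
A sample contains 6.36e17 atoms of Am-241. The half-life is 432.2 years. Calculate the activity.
A = λN = 1.02e15 decays/year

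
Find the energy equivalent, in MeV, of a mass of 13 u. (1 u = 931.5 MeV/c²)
E = mc² = 12110 MeV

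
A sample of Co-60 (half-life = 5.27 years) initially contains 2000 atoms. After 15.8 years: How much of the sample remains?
N = N₀(1/2)^(t/t½) = 250.3 atoms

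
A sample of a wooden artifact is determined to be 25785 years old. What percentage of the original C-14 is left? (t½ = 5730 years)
N/N₀ = (1/2)^(t/t½) = 0.04419 = 4.42%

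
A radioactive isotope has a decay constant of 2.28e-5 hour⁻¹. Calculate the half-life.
t½ = ln(2)/λ = 30400 hours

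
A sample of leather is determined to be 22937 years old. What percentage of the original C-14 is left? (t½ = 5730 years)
N/N₀ = (1/2)^(t/t½) = 0.06237 = 6.24%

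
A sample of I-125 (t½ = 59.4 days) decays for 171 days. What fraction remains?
N/N₀ = (1/2)^(t/t½) = 0.136 = 13.6%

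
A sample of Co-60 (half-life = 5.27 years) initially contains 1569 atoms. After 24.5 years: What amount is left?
N = N₀(1/2)^(t/t½) = 62.54 atoms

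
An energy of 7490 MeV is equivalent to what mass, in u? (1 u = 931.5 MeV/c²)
m = E/c² = 8.041 u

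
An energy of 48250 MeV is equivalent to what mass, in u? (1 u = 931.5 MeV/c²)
m = E/c² = 51.8 u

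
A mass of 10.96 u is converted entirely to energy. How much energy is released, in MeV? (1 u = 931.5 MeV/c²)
E = mc² = 10210 MeV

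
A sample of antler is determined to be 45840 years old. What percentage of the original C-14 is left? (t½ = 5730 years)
N/N₀ = (1/2)^(t/t½) = 0.003906 = 0.391%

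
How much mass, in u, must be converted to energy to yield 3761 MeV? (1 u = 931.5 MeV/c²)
m = E/c² = 4.038 u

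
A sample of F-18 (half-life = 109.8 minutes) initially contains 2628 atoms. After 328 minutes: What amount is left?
N = N₀(1/2)^(t/t½) = 331.4 atoms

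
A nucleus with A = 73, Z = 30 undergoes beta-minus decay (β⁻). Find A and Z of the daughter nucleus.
Daughter: A = 73, Z = 31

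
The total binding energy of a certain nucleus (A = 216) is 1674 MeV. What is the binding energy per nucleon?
B.E./A = 1674/216 = 7.75 MeV/nucleon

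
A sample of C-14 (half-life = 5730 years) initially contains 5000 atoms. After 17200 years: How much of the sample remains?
N = N₀(1/2)^(t/t½) = 624.2 atoms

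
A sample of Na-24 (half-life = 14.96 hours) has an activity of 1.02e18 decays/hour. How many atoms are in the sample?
N = A/λ = 2.201e19 atoms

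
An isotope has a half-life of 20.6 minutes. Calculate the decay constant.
λ = ln(2)/t½ = 0.03365 minute⁻¹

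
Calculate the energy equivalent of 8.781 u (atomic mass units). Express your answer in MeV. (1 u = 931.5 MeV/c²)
E = mc² = 8180 MeV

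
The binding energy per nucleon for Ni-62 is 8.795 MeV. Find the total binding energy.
B.E. = 8.795 × 62 = 545.3 MeV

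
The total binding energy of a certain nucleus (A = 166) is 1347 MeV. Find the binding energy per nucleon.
B.E./A = 1347/166 = 8.114 MeV/nucleon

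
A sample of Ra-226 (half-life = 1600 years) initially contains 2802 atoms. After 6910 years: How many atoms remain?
N = N₀(1/2)^(t/t½) = 140.4 atoms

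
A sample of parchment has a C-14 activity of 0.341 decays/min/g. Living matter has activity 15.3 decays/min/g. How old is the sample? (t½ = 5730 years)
Age = t½ × log₂(A₀/A) = 31440 years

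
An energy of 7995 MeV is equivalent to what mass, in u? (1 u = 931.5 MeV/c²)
m = E/c² = 8.583 u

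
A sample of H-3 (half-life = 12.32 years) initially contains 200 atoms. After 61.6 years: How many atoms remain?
N = N₀(1/2)^(t/t½) = 6.25 atoms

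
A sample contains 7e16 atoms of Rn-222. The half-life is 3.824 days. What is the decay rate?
A = λN = 1.269e16 decays/day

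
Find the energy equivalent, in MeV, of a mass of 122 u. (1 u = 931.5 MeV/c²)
E = mc² = 1.136e5 MeV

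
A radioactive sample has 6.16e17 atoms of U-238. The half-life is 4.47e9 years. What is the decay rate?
A = λN = 9.552e7 decays/year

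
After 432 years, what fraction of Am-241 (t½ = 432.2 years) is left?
N/N₀ = (1/2)^(t/t½) = 0.5002 = 50%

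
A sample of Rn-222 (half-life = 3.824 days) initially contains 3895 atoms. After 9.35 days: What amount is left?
N = N₀(1/2)^(t/t½) = 715.3 atoms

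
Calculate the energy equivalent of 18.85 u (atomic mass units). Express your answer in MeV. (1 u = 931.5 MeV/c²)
E = mc² = 17560 MeV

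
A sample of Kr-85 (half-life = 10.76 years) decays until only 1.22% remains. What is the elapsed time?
t = t½ × log₂(N₀/N) = 68.4 years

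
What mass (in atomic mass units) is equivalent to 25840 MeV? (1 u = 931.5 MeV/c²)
m = E/c² = 27.74 u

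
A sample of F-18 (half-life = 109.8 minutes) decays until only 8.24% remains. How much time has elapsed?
t = t½ × log₂(N₀/N) = 395.4 minutes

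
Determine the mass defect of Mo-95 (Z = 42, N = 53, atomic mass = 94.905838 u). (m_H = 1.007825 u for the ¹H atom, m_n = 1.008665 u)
Δm = Z·m_H + N·m_n − M = 0.8821 u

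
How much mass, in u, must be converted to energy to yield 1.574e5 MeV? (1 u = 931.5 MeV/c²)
m = E/c² = 169 u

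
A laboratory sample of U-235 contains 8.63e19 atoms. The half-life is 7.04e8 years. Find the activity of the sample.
A = λN = 8.497e10 decays/year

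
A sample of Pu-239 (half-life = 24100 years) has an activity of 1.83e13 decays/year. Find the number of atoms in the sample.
N = A/λ = 6.363e17 atoms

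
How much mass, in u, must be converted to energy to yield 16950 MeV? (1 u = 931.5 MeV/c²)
m = E/c² = 18.2 u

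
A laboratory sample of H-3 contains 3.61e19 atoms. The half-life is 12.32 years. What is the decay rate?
A = λN = 2.031e18 decays/year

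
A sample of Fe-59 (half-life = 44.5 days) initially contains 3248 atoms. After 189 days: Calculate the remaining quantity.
N = N₀(1/2)^(t/t½) = 171 atoms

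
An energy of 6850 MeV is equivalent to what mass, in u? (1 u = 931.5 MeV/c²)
m = E/c² = 7.354 u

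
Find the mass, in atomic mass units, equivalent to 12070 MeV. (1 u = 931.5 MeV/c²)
m = E/c² = 12.96 u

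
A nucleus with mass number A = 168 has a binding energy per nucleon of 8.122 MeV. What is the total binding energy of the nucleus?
B.E. = 8.122 × 168 = 1364 MeV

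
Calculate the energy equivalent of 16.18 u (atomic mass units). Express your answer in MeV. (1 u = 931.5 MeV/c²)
E = mc² = 15070 MeV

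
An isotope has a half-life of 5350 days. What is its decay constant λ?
λ = ln(2)/t½ = 1.296e-4 day⁻¹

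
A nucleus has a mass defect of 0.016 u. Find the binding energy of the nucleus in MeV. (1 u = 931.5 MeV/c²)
B.E. = Δm × 931.5 = 14.9 MeV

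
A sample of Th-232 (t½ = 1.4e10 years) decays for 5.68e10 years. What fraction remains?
N/N₀ = (1/2)^(t/t½) = 0.06007 = 6.01%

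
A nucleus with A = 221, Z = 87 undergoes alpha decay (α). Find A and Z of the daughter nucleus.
Daughter: A = 217, Z = 85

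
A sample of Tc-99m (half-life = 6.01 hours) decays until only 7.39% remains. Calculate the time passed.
t = t½ × log₂(N₀/N) = 22.59 hours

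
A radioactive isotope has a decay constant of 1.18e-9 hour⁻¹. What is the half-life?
t½ = ln(2)/λ = 5.874e8 hours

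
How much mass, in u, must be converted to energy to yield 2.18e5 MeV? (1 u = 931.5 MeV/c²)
m = E/c² = 234 u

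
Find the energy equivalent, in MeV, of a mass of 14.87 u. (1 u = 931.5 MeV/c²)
E = mc² = 13850 MeV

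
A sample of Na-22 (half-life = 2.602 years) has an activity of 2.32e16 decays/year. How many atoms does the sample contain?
N = A/λ = 8.709e16 atoms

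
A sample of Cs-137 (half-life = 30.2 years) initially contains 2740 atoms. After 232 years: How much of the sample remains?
N = N₀(1/2)^(t/t½) = 13.34 atoms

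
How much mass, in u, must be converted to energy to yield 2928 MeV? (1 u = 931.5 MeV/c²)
m = E/c² = 3.143 u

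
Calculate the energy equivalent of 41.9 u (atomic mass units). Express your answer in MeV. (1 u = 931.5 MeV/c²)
E = mc² = 39030 MeV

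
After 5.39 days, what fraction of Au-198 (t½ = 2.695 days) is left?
N/N₀ = (1/2)^(t/t½) = 0.25 = 25%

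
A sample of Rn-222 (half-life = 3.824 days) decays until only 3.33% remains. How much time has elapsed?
t = t½ × log₂(N₀/N) = 18.77 days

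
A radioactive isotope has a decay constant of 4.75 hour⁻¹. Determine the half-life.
t½ = ln(2)/λ = 0.1459 hours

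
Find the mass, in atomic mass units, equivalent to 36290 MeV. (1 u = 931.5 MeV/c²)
m = E/c² = 38.96 u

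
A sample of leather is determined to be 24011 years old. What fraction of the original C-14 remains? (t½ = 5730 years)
N/N₀ = (1/2)^(t/t½) = 0.05477 = 5.48%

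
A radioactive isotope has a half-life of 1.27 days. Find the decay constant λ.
λ = ln(2)/t½ = 0.5458 day⁻¹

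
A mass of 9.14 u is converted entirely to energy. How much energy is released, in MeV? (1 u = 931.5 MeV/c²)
E = mc² = 8514 MeV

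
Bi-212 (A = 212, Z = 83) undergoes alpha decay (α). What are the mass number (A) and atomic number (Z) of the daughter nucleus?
Daughter: A = 208, Z = 81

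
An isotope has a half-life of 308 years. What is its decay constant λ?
λ = ln(2)/t½ = 0.00225 year⁻¹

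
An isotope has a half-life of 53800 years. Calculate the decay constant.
λ = ln(2)/t½ = 1.288e-5 year⁻¹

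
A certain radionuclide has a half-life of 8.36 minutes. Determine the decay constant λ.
λ = ln(2)/t½ = 0.08291 minute⁻¹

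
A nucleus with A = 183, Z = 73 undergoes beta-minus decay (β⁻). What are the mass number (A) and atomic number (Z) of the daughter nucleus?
Daughter: A = 183, Z = 74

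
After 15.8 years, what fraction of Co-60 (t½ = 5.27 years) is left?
N/N₀ = (1/2)^(t/t½) = 0.1252 = 12.5%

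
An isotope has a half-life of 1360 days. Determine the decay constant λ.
λ = ln(2)/t½ = 5.097e-4 day⁻¹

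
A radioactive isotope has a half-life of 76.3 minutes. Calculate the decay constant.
λ = ln(2)/t½ = 0.009084 minute⁻¹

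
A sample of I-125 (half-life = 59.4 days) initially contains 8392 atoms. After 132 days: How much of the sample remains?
N = N₀(1/2)^(t/t½) = 1798 atoms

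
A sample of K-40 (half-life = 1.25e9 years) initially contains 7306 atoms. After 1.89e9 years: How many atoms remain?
N = N₀(1/2)^(t/t½) = 2562 atoms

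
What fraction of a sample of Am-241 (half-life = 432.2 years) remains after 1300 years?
N/N₀ = (1/2)^(t/t½) = 0.1243 = 12.4%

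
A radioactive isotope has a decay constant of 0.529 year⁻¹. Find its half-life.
t½ = ln(2)/λ = 1.31 years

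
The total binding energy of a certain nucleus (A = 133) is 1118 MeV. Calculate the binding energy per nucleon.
B.E./A = 1118/133 = 8.406 MeV/nucleon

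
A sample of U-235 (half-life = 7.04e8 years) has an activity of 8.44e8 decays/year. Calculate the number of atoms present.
N = A/λ = 8.572e17 atoms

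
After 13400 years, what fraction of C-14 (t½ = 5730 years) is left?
N/N₀ = (1/2)^(t/t½) = 0.1977 = 19.8%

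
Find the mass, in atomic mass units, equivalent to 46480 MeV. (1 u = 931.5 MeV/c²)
m = E/c² = 49.9 u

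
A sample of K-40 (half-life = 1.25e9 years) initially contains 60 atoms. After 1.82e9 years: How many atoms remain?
N = N₀(1/2)^(t/t½) = 21.87 atoms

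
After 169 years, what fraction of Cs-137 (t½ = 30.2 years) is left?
N/N₀ = (1/2)^(t/t½) = 0.02067 = 2.07%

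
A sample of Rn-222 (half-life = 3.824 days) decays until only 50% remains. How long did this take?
t = t½ × log₂(N₀/N) = 3.824 days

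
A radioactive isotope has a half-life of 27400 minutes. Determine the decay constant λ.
λ = ln(2)/t½ = 2.53e-5 minute⁻¹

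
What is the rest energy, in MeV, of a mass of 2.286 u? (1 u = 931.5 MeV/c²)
E = mc² = 2129 MeV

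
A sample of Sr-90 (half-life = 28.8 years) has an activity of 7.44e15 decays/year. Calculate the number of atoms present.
N = A/λ = 3.091e17 atoms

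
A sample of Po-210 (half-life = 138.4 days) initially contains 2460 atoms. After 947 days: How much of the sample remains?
N = N₀(1/2)^(t/t½) = 21.44 atoms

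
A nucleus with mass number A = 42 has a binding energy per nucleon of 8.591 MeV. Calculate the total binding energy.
B.E. = 8.591 × 42 = 360.8 MeV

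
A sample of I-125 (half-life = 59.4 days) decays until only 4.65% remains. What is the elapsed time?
t = t½ × log₂(N₀/N) = 262.9 days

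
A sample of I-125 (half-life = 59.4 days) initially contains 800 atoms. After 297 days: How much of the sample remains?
N = N₀(1/2)^(t/t½) = 25 atoms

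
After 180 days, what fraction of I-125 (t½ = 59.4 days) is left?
N/N₀ = (1/2)^(t/t½) = 0.1224 = 12.2%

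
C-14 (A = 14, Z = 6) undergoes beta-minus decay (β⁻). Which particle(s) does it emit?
β⁻: electron (e⁻) + antineutrino (ν̄ₑ)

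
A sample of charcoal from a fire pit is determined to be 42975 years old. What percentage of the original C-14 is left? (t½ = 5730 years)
N/N₀ = (1/2)^(t/t½) = 0.005524 = 0.552%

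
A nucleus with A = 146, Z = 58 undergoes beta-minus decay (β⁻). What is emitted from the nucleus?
β⁻: electron (e⁻) + antineutrino (ν̄ₑ)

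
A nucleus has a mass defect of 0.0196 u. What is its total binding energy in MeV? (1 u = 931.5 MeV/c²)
B.E. = Δm × 931.5 = 18.26 MeV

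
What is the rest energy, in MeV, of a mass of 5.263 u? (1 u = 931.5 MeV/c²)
E = mc² = 4902 MeV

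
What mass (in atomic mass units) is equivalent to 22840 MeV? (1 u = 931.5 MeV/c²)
m = E/c² = 24.52 u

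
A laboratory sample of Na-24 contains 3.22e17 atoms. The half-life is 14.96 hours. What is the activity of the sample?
A = λN = 1.492e16 decays/hour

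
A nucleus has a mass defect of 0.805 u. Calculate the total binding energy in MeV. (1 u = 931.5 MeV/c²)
B.E. = Δm × 931.5 = 749.9 MeV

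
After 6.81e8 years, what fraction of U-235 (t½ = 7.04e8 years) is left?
N/N₀ = (1/2)^(t/t½) = 0.5115 = 51.1%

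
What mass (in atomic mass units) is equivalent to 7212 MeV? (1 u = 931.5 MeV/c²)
m = E/c² = 7.742 u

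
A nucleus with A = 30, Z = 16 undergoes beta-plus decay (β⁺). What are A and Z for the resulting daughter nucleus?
Daughter: A = 30, Z = 15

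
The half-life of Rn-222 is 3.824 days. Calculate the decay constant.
λ = ln(2)/t½ = 0.1813 day⁻¹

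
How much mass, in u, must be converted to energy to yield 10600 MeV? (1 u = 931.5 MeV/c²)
m = E/c² = 11.38 u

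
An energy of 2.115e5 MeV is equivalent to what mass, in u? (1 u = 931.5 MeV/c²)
m = E/c² = 227.1 u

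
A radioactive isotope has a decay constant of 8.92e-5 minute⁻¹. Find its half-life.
t½ = ln(2)/λ = 7771 minutes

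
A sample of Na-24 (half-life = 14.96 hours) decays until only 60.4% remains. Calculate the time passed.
t = t½ × log₂(N₀/N) = 10.88 hours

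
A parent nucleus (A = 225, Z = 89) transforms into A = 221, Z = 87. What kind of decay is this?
ΔA = -4, ΔZ = -2 ⇒ alpha decay (α)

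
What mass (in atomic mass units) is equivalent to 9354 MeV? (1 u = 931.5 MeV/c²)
m = E/c² = 10.04 u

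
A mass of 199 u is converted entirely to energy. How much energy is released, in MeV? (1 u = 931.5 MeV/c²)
E = mc² = 1.854e5 MeV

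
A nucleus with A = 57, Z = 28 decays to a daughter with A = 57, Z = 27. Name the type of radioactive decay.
ΔA = 0, ΔZ = -1 ⇒ beta-plus decay (β⁺) or electron capture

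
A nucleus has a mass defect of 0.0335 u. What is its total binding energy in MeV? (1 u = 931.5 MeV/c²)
B.E. = Δm × 931.5 = 31.21 MeV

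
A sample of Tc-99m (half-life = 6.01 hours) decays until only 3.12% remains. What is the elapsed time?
t = t½ × log₂(N₀/N) = 30.06 hours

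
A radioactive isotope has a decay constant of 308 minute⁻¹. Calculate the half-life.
t½ = ln(2)/λ = 0.00225 minutes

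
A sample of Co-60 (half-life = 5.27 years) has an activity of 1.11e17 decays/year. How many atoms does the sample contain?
N = A/λ = 8.439e17 atoms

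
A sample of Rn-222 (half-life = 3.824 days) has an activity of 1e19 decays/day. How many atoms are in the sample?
N = A/λ = 5.517e19 atoms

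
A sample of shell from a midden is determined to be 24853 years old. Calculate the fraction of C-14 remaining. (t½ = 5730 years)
N/N₀ = (1/2)^(t/t½) = 0.04947 = 4.95%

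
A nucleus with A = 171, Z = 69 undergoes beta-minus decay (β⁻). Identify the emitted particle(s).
β⁻: electron (e⁻) + antineutrino (ν̄ₑ)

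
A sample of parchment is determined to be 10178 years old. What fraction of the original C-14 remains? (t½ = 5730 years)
N/N₀ = (1/2)^(t/t½) = 0.2919 = 29.2%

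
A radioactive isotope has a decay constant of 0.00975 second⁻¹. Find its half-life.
t½ = ln(2)/λ = 71.09 seconds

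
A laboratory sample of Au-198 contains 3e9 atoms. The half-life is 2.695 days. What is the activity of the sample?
A = λN = 7.716e8 decays/day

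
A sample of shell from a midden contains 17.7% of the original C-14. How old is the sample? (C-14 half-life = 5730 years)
Age = t½ × log₂(1/ratio) = 14310 years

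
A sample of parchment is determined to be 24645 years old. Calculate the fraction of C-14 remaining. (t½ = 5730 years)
N/N₀ = (1/2)^(t/t½) = 0.05073 = 5.07%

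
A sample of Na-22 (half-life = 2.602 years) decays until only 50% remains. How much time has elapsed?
t = t½ × log₂(N₀/N) = 2.602 years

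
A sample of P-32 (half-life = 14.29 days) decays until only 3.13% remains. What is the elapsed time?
t = t½ × log₂(N₀/N) = 71.42 days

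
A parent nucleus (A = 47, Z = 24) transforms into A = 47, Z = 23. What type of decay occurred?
ΔA = 0, ΔZ = -1 ⇒ beta-plus decay (β⁺) or electron capture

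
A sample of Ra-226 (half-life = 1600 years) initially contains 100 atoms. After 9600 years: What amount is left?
N = N₀(1/2)^(t/t½) = 1.562 atoms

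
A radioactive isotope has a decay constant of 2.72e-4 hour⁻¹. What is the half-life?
t½ = ln(2)/λ = 2548 hours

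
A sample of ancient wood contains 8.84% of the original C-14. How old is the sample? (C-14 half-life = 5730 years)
Age = t½ × log₂(1/ratio) = 20050 years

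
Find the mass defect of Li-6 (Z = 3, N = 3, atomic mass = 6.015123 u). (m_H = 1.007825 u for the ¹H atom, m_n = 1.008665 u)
Δm = Z·m_H + N·m_n − M = 0.03435 u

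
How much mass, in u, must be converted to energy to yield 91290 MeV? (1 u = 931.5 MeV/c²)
m = E/c² = 98 u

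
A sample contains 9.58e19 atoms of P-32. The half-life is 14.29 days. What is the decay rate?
A = λN = 4.647e18 decays/day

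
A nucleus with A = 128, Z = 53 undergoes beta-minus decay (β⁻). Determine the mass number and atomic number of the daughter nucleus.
Daughter: A = 128, Z = 54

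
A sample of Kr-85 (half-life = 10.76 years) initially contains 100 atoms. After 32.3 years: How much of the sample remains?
N = N₀(1/2)^(t/t½) = 12.48 atoms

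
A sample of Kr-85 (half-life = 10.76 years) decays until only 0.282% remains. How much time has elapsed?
t = t½ × log₂(N₀/N) = 91.14 years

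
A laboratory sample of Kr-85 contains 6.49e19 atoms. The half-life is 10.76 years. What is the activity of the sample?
A = λN = 4.181e18 decays/year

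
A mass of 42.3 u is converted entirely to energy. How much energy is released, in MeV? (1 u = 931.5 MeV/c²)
E = mc² = 39400 MeV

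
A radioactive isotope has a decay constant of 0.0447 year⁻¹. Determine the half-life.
t½ = ln(2)/λ = 15.51 years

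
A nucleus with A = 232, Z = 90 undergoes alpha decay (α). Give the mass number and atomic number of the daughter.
Daughter: A = 228, Z = 88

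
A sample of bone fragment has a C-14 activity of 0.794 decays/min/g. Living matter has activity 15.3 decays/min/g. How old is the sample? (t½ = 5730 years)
Age = t½ × log₂(A₀/A) = 24460 years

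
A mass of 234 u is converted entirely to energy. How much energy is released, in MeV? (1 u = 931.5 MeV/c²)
E = mc² = 2.18e5 MeV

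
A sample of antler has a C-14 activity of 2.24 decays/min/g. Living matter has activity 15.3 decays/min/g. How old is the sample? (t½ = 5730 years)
Age = t½ × log₂(A₀/A) = 15880 years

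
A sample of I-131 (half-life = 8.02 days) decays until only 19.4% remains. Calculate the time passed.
t = t½ × log₂(N₀/N) = 18.97 days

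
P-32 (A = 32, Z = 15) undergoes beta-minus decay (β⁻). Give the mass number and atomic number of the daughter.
Daughter: A = 32, Z = 16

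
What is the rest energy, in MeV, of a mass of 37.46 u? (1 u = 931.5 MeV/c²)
E = mc² = 34890 MeV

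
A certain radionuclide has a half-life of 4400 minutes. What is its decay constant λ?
λ = ln(2)/t½ = 1.575e-4 minute⁻¹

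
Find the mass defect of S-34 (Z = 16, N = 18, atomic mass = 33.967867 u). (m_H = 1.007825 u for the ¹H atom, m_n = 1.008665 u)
Δm = Z·m_H + N·m_n − M = 0.3133 u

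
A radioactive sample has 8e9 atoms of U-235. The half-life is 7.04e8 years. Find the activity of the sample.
A = λN = 7.877 decays/year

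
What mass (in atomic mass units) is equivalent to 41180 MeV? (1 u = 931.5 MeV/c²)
m = E/c² = 44.21 u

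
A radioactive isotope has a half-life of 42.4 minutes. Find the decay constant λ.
λ = ln(2)/t½ = 0.01635 minute⁻¹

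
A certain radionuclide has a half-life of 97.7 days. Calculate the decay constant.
λ = ln(2)/t½ = 0.007095 day⁻¹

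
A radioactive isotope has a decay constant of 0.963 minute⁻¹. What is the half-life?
t½ = ln(2)/λ = 0.7198 minutes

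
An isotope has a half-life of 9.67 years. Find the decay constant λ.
λ = ln(2)/t½ = 0.07168 year⁻¹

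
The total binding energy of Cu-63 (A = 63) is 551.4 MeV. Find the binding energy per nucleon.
B.E./A = 551.4/63 = 8.752 MeV/nucleon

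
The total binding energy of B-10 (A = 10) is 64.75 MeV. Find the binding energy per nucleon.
B.E./A = 64.75/10 = 6.475 MeV/nucleon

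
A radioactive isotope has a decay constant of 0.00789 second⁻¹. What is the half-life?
t½ = ln(2)/λ = 87.85 seconds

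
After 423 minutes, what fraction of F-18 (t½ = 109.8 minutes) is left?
N/N₀ = (1/2)^(t/t½) = 0.06923 = 6.92%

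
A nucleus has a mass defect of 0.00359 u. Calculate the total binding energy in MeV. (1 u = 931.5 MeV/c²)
B.E. = Δm × 931.5 = 3.344 MeV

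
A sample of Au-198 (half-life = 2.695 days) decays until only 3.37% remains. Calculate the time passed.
t = t½ × log₂(N₀/N) = 13.18 days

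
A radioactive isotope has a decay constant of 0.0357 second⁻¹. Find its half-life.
t½ = ln(2)/λ = 19.42 seconds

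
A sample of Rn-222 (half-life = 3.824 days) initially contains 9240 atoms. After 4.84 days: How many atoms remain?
N = N₀(1/2)^(t/t½) = 3843 atoms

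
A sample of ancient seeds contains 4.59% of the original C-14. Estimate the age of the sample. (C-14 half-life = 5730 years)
Age = t½ × log₂(1/ratio) = 25470 years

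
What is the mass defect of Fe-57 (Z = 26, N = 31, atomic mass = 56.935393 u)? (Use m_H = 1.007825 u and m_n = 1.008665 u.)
Δm = Z·m_H + N·m_n − M = 0.5367 u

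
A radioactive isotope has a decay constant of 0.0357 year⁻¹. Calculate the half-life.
t½ = ln(2)/λ = 19.42 years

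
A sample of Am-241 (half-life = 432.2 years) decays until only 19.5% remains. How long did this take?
t = t½ × log₂(N₀/N) = 1019 years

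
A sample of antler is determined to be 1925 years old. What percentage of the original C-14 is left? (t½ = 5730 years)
N/N₀ = (1/2)^(t/t½) = 0.7923 = 79.2%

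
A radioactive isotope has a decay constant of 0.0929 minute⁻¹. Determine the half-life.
t½ = ln(2)/λ = 7.461 minutes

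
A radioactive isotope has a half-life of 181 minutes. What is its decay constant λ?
λ = ln(2)/t½ = 0.00383 minute⁻¹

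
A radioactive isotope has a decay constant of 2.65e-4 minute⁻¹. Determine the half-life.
t½ = ln(2)/λ = 2616 minutes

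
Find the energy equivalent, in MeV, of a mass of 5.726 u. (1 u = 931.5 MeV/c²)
E = mc² = 5334 MeV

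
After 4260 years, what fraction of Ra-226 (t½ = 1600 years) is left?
N/N₀ = (1/2)^(t/t½) = 0.1579 = 15.8%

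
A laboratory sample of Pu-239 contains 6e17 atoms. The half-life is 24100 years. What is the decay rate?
A = λN = 1.726e13 decays/year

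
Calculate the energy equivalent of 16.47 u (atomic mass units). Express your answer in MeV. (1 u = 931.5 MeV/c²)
E = mc² = 15340 MeV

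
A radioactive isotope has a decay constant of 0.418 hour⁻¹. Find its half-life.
t½ = ln(2)/λ = 1.658 hours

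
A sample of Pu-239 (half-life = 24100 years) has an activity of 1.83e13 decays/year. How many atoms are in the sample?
N = A/λ = 6.363e17 atoms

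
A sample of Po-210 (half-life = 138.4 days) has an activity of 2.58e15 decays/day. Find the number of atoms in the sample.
N = A/λ = 5.151e17 atoms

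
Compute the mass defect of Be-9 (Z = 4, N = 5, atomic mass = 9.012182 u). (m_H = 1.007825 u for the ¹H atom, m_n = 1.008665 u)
Δm = Z·m_H + N·m_n − M = 0.06244 u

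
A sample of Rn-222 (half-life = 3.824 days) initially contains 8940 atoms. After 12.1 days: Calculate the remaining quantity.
N = N₀(1/2)^(t/t½) = 997.3 atoms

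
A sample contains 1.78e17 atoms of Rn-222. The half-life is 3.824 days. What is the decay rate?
A = λN = 3.226e16 decays/day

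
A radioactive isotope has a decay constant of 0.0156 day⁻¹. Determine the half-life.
t½ = ln(2)/λ = 44.43 days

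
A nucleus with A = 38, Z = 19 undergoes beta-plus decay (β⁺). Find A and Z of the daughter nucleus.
Daughter: A = 38, Z = 18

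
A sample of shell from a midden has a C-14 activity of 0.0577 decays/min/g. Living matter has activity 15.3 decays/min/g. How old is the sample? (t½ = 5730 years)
Age = t½ × log₂(A₀/A) = 46130 years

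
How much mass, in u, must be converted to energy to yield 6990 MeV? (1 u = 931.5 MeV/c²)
m = E/c² = 7.504 u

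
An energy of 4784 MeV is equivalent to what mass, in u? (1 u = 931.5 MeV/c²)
m = E/c² = 5.136 u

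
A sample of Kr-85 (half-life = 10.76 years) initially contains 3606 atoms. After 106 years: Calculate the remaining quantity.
N = N₀(1/2)^(t/t½) = 3.904 atoms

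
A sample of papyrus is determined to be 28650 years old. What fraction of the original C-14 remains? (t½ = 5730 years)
N/N₀ = (1/2)^(t/t½) = 0.03125 = 3.12%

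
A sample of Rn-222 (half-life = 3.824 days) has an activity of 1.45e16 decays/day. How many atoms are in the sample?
N = A/λ = 7.999e16 atoms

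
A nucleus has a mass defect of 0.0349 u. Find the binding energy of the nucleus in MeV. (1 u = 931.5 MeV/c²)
B.E. = Δm × 931.5 = 32.51 MeV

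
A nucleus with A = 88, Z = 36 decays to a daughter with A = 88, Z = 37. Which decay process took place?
ΔA = 0, ΔZ = +1 ⇒ beta-minus decay (β⁻)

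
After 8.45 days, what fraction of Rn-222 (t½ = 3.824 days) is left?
N/N₀ = (1/2)^(t/t½) = 0.2162 = 21.6%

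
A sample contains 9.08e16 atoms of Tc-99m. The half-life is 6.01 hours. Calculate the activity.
A = λN = 1.047e16 decays/hour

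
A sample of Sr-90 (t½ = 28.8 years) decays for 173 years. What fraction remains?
N/N₀ = (1/2)^(t/t½) = 0.01555 = 1.55%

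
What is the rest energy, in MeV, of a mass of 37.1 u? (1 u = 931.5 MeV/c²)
E = mc² = 34560 MeV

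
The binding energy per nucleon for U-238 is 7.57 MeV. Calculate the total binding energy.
B.E. = 7.57 × 238 = 1802 MeV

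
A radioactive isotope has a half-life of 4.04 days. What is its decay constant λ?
λ = ln(2)/t½ = 0.1716 day⁻¹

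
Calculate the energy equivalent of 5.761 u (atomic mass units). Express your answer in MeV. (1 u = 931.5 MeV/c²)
E = mc² = 5366 MeV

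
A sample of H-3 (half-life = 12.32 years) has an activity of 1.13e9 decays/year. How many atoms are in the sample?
N = A/λ = 2.008e10 atoms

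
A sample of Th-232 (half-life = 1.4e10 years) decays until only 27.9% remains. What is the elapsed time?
t = t½ × log₂(N₀/N) = 2.578e10 years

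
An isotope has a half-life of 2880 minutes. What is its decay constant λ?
λ = ln(2)/t½ = 2.407e-4 minute⁻¹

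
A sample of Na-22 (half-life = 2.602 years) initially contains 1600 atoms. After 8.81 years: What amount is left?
N = N₀(1/2)^(t/t½) = 153.1 atoms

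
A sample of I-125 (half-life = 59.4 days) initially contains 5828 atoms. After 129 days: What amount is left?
N = N₀(1/2)^(t/t½) = 1294 atoms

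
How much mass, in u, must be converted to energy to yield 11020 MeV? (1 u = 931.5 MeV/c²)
m = E/c² = 11.83 u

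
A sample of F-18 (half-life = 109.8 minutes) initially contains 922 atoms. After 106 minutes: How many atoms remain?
N = N₀(1/2)^(t/t½) = 472.2 atoms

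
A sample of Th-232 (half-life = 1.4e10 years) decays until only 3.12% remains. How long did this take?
t = t½ × log₂(N₀/N) = 7.003e10 years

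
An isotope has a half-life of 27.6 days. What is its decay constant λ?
λ = ln(2)/t½ = 0.02511 day⁻¹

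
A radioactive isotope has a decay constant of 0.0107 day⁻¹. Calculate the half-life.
t½ = ln(2)/λ = 64.78 days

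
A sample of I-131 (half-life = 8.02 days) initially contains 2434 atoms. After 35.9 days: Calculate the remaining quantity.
N = N₀(1/2)^(t/t½) = 109.3 atoms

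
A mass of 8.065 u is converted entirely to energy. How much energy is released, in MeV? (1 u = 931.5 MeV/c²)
E = mc² = 7513 MeV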